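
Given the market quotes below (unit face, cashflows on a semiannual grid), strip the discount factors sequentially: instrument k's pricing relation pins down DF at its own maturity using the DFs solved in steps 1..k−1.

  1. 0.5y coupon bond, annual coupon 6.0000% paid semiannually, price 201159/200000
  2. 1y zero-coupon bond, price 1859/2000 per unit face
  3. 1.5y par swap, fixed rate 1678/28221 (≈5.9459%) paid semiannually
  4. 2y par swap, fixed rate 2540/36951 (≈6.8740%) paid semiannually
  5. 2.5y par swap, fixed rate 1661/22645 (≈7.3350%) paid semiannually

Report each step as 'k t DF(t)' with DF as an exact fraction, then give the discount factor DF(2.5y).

step 1 [0.5y] bond c/2=3/100: DF=(201159/200000 − 3/100·(0))/(1+3/100) = 1953/2000 ≈ 0.976500
step 2 [1y] zero: DF = P = 1859/2000 ≈ 0.929500
step 3 [1.5y] swap r/2=839/28221: DF=(1 − 839/28221·(0.976500+0.929500))/(1+839/28221) = 9161/10000 ≈ 0.916100
step 4 [2y] swap r/2=1270/36951: DF=(1 − 1270/36951·(0.976500+0.929500+0.916100))/(1+1270/36951) = 873/1000 ≈ 0.873000
step 5 [2.5y] swap r/2=1661/45290: DF=(1 − 1661/45290·(0.976500+0.929500+0.916100+0.873000))/(1+1661/45290) = 8339/10000 ≈ 0.833900

1 1/2 1953/2000
2 1 1859/2000
3 3/2 9161/10000
4 2 873/1000
5 5/2 8339/10000
DF(2.5y) = 8339/10000 ≈ 0.833900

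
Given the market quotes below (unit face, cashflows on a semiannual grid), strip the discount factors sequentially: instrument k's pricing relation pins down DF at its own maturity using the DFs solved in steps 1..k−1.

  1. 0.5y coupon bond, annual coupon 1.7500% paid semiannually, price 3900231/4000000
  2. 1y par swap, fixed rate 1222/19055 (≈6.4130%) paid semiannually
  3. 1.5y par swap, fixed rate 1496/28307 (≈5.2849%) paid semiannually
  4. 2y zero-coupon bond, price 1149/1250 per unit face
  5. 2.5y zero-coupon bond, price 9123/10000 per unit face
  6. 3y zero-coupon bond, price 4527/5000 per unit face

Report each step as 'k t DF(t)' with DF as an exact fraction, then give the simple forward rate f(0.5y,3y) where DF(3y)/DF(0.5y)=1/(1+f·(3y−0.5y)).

1 1/2 4833/5000
2 1 9389/10000
3 3/2 2313/2500
4 2 1149/1250
5 5/2 9123/10000
6 3 4527/5000
f(0.5y,3y) = ((4833/5000)/(4527/5000) − 1)/(5/2) = 68/2515 ≈ 2.7038%

step 1 [0.5y] bond c/2=7/800: DF=(3900231/4000000 − 7/800·(0))/(1+7/800) = 4833/5000 ≈ 0.966600
step 2 [1y] swap r/2=611/19055: DF=(1 − 611/19055·(0.966600))/(1+611/19055) = 9389/10000 ≈ 0.938900
step 3 [1.5y] swap r/2=748/28307: DF=(1 − 748/28307·(0.966600+0.938900))/(1+748/28307) = 2313/2500 ≈ 0.925200
step 4 [2y] zero: DF = P = 1149/1250 ≈ 0.919200
step 5 [2.5y] zero: DF = P = 9123/10000 ≈ 0.912300
step 6 [3y] zero: DF = P = 4527/5000 ≈ 0.905400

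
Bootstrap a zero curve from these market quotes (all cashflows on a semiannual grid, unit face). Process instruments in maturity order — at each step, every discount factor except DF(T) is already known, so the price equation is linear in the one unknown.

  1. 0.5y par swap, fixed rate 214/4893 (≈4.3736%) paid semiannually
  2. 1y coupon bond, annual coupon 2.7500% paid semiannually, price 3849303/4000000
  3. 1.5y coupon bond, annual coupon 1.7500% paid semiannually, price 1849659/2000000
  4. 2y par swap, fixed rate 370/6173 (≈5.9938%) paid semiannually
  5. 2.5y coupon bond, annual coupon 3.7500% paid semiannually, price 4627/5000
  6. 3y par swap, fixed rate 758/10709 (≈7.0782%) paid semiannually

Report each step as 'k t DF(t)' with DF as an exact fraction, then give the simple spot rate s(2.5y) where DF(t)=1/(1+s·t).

1 1/2 4893/5000
2 1 117/125
3 3/2 4501/5000
4 2 889/1000
5 5/2 4201/5000
6 3 1621/2000
s(2.5y) = (1/(4201/5000) − 1)/(5/2) = 1598/21005 ≈ 7.6077%

step 1 [0.5y] swap r/2=107/4893: DF=(1 − 107/4893·(0))/(1+107/4893) = 4893/5000 ≈ 0.978600
step 2 [1y] bond c/2=11/800: DF=(3849303/4000000 − 11/800·(0.978600))/(1+11/800) = 117/125 ≈ 0.936000
step 3 [1.5y] bond c/2=7/800: DF=(1849659/2000000 − 7/800·(0.978600+0.936000))/(1+7/800) = 4501/5000 ≈ 0.900200
step 4 [2y] swap r/2=185/6173: DF=(1 − 185/6173·(0.978600+0.936000+0.900200))/(1+185/6173) = 889/1000 ≈ 0.889000
step 5 [2.5y] bond c/2=3/160: DF=(4627/5000 − 3/160·(0.978600+0.936000+0.900200+0.889000))/(1+3/160) = 4201/5000 ≈ 0.840200
step 6 [3y] swap r/2=379/10709: DF=(1 − 379/10709·(0.978600+0.936000+0.900200+0.889000+0.840200))/(1+379/10709) = 1621/2000 ≈ 0.810500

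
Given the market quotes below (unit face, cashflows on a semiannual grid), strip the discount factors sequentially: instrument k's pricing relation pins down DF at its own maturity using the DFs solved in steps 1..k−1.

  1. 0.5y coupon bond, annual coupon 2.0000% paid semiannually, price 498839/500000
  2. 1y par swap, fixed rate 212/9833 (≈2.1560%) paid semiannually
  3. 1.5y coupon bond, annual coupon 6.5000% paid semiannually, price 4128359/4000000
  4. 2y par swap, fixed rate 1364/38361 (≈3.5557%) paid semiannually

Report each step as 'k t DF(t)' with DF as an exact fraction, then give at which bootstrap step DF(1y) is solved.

step 1 [0.5y] bond c/2=1/100: DF=(498839/500000 − 1/100·(0))/(1+1/100) = 4939/5000 ≈ 0.987800
step 2 [1y] swap r/2=106/9833: DF=(1 − 106/9833·(0.987800))/(1+106/9833) = 2447/2500 ≈ 0.978800
step 3 [1.5y] bond c/2=13/400: DF=(4128359/4000000 − 13/400·(0.987800+0.978800))/(1+13/400) = 9377/10000 ≈ 0.937700
step 4 [2y] swap r/2=682/38361: DF=(1 − 682/38361·(0.987800+0.978800+0.937700))/(1+682/38361) = 4659/5000 ≈ 0.931800

1 1/2 4939/5000
2 1 2447/2500
3 3/2 9377/10000
4 2 4659/5000
DF(1y) is solved at step 2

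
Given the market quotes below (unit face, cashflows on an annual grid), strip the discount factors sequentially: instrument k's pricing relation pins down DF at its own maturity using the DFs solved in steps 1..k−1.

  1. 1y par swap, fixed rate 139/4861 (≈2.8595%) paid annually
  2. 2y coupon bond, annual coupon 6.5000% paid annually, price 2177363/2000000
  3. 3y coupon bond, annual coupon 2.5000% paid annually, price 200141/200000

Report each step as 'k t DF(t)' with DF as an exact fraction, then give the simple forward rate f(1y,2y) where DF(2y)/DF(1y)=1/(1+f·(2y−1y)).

1 1 4861/5000
2 2 9629/10000
3 3 9291/10000
f(1y,2y) = ((4861/5000)/(9629/10000) − 1)/(1) = 93/9629 ≈ 0.9658%

step 1 [1y] swap r/1=139/4861: DF=(1 − 139/4861·(0))/(1+139/4861) = 4861/5000 ≈ 0.972200
step 2 [2y] bond c/1=13/200: DF=(2177363/2000000 − 13/200·(0.972200))/(1+13/200) = 9629/10000 ≈ 0.962900
step 3 [3y] bond c/1=1/40: DF=(200141/200000 − 1/40·(0.972200+0.962900))/(1+1/40) = 9291/10000 ≈ 0.929100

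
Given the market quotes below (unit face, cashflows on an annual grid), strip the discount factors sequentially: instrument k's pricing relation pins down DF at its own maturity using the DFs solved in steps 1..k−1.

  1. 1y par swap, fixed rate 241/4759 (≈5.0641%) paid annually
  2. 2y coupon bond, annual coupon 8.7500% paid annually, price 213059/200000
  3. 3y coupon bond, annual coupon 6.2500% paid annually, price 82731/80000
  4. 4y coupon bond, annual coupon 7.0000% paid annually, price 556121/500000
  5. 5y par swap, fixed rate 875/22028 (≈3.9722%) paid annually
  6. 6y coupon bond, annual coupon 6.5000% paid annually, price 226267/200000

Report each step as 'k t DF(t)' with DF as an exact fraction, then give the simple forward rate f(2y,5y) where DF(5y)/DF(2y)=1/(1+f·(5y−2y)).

step 1 [1y] swap r/1=241/4759: DF=(1 − 241/4759·(0))/(1+241/4759) = 4759/5000 ≈ 0.951800
step 2 [2y] bond c/1=7/80: DF=(213059/200000 − 7/80·(0.951800))/(1+7/80) = 903/1000 ≈ 0.903000
step 3 [3y] bond c/1=1/16: DF=(82731/80000 − 1/16·(0.951800+0.903000))/(1+1/16) = 4321/5000 ≈ 0.864200
step 4 [4y] bond c/1=7/100: DF=(556121/500000 − 7/100·(0.951800+0.903000+0.864200))/(1+7/100) = 1077/1250 ≈ 0.861600
step 5 [5y] swap r/1=875/22028: DF=(1 − 875/22028·(0.951800+0.903000+0.864200+0.861600))/(1+875/22028) = 33/40 ≈ 0.825000
step 6 [6y] bond c/1=13/200: DF=(226267/200000 − 13/200·(0.951800+0.903000+0.864200+0.861600+0.825000))/(1+13/200) = 3967/5000 ≈ 0.793400

1 1 4759/5000
2 2 903/1000
3 3 4321/5000
4 4 1077/1250
5 5 33/40
6 6 3967/5000
f(2y,5y) = ((903/1000)/(33/40) − 1)/(3) = 26/825 ≈ 3.1515%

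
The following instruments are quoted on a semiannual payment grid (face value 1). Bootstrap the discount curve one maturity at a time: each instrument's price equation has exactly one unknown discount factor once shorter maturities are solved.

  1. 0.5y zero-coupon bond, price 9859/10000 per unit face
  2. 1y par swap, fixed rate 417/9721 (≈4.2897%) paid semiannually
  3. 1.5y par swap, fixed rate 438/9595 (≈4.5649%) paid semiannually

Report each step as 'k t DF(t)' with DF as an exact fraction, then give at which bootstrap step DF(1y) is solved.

step 1 [0.5y] zero: DF = P = 9859/10000 ≈ 0.985900
step 2 [1y] swap r/2=417/19442: DF=(1 − 417/19442·(0.985900))/(1+417/19442) = 9583/10000 ≈ 0.958300
step 3 [1.5y] swap r/2=219/9595: DF=(1 − 219/9595·(0.985900+0.958300))/(1+219/9595) = 9343/10000 ≈ 0.934300

1 1/2 9859/10000
2 1 9583/10000
3 3/2 9343/10000
DF(1y) is solved at step 2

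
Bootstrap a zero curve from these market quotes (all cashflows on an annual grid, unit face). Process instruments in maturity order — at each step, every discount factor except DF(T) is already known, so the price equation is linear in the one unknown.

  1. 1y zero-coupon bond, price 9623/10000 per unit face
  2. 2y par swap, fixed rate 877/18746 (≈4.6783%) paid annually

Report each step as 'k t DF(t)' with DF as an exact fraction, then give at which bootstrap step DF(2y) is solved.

step 1 [1y] zero: DF = P = 9623/10000 ≈ 0.962300
step 2 [2y] swap r/1=877/18746: DF=(1 − 877/18746·(0.962300))/(1+877/18746) = 9123/10000 ≈ 0.912300

1 1 9623/10000
2 2 9123/10000
DF(2y) is solved at step 2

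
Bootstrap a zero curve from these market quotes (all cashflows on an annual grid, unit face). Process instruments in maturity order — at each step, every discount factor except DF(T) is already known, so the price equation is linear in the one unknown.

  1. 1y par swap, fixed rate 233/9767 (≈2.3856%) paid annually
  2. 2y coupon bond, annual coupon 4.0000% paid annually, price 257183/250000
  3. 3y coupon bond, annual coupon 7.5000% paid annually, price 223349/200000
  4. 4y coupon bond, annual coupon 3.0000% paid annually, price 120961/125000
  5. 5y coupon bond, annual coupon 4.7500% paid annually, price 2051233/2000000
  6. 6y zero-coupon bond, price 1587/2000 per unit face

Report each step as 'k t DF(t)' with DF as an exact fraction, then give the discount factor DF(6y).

step 1 [1y] swap r/1=233/9767: DF=(1 − 233/9767·(0))/(1+233/9767) = 9767/10000 ≈ 0.976700
step 2 [2y] bond c/1=1/25: DF=(257183/250000 − 1/25·(0.976700))/(1+1/25) = 2379/2500 ≈ 0.951600
step 3 [3y] bond c/1=3/40: DF=(223349/200000 − 3/40·(0.976700+0.951600))/(1+3/40) = 9043/10000 ≈ 0.904300
step 4 [4y] bond c/1=3/100: DF=(120961/125000 − 3/100·(0.976700+0.951600+0.904300))/(1+3/100) = 857/1000 ≈ 0.857000
step 5 [5y] bond c/1=19/400: DF=(2051233/2000000 − 19/400·(0.976700+0.951600+0.904300+0.857000))/(1+19/400) = 4059/5000 ≈ 0.811800
step 6 [6y] zero: DF = P = 1587/2000 ≈ 0.793500

1 1 9767/10000
2 2 2379/2500
3 3 9043/10000
4 4 857/1000
5 5 4059/5000
6 6 1587/2000
DF(6y) = 1587/2000 ≈ 0.793500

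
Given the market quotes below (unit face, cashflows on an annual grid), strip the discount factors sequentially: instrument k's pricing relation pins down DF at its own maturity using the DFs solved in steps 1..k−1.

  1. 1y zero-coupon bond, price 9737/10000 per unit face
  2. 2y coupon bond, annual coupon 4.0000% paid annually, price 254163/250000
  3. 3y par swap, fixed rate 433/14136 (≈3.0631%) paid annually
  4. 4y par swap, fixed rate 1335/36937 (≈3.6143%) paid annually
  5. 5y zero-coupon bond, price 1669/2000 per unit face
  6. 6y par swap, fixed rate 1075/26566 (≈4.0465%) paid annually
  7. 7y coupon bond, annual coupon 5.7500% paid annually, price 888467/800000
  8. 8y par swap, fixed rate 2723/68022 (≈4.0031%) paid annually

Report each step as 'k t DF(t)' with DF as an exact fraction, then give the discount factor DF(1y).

1 1 9737/10000
2 2 9401/10000
3 3 4567/5000
4 4 1733/2000
5 5 1669/2000
6 6 157/200
7 7 7613/10000
8 8 7277/10000
DF(1y) = 9737/10000 ≈ 0.973700

step 1 [1y] zero: DF = P = 9737/10000 ≈ 0.973700
step 2 [2y] bond c/1=1/25: DF=(254163/250000 − 1/25·(0.973700))/(1+1/25) = 9401/10000 ≈ 0.940100
step 3 [3y] swap r/1=433/14136: DF=(1 − 433/14136·(0.973700+0.940100))/(1+433/14136) = 4567/5000 ≈ 0.913400
step 4 [4y] swap r/1=1335/36937: DF=(1 − 1335/36937·(0.973700+0.940100+0.913400))/(1+1335/36937) = 1733/2000 ≈ 0.866500
step 5 [5y] zero: DF = P = 1669/2000 ≈ 0.834500
step 6 [6y] swap r/1=1075/26566: DF=(1 − 1075/26566·(0.973700+0.940100+0.913400+0.866500+0.834500))/(1+1075/26566) = 157/200 ≈ 0.785000
step 7 [7y] bond c/1=23/400: DF=(888467/800000 − 23/400·(0.973700+0.940100+0.913400+0.866500+0.834500+0.785000))/(1+23/400) = 7613/10000 ≈ 0.761300
step 8 [8y] swap r/1=2723/68022: DF=(1 − 2723/68022·(0.973700+0.940100+0.913400+0.866500+0.834500+0.785000+0.761300))/(1+2723/68022) = 7277/10000 ≈ 0.727700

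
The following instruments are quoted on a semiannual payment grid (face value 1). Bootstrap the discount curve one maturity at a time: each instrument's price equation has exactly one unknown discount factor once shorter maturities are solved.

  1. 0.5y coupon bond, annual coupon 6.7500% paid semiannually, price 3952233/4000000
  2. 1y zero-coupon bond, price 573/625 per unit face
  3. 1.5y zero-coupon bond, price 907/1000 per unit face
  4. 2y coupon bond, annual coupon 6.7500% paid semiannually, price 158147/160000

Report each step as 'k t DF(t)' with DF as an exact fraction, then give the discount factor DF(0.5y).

1 1/2 4779/5000
2 1 573/625
3 3/2 907/1000
4 2 4327/5000
DF(0.5y) = 4779/5000 ≈ 0.955800

step 1 [0.5y] bond c/2=27/800: DF=(3952233/4000000 − 27/800·(0))/(1+27/800) = 4779/5000 ≈ 0.955800
step 2 [1y] zero: DF = P = 573/625 ≈ 0.916800
step 3 [1.5y] zero: DF = P = 907/1000 ≈ 0.907000
step 4 [2y] bond c/2=27/800: DF=(158147/160000 − 27/800·(0.955800+0.916800+0.907000))/(1+27/800) = 4327/5000 ≈ 0.865400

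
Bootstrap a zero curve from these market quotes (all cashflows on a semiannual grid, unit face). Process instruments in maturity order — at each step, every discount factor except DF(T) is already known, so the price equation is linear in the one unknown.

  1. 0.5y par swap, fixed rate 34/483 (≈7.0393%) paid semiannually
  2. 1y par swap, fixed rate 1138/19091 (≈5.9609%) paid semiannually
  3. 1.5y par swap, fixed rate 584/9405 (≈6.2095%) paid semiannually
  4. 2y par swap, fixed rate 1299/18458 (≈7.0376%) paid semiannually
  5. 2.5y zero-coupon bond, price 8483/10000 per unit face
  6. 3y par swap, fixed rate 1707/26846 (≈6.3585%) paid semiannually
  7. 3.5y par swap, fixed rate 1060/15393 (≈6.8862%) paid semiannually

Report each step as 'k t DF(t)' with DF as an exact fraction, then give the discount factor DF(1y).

step 1 [0.5y] swap r/2=17/483: DF=(1 − 17/483·(0))/(1+17/483) = 483/500 ≈ 0.966000
step 2 [1y] swap r/2=569/19091: DF=(1 − 569/19091·(0.966000))/(1+569/19091) = 9431/10000 ≈ 0.943100
step 3 [1.5y] swap r/2=292/9405: DF=(1 − 292/9405·(0.966000+0.943100))/(1+292/9405) = 2281/2500 ≈ 0.912400
step 4 [2y] swap r/2=1299/36916: DF=(1 − 1299/36916·(0.966000+0.943100+0.912400))/(1+1299/36916) = 8701/10000 ≈ 0.870100
step 5 [2.5y] zero: DF = P = 8483/10000 ≈ 0.848300
step 6 [3y] swap r/2=1707/53692: DF=(1 − 1707/53692·(0.966000+0.943100+0.912400+0.870100+0.848300))/(1+1707/53692) = 8293/10000 ≈ 0.829300
step 7 [3.5y] swap r/2=530/15393: DF=(1 − 530/15393·(0.966000+0.943100+0.912400+0.870100+0.848300+0.829300))/(1+530/15393) = 197/250 ≈ 0.788000

1 1/2 483/500
2 1 9431/10000
3 3/2 2281/2500
4 2 8701/10000
5 5/2 8483/10000
6 3 8293/10000
7 7/2 197/250
DF(1y) = 9431/10000 ≈ 0.943100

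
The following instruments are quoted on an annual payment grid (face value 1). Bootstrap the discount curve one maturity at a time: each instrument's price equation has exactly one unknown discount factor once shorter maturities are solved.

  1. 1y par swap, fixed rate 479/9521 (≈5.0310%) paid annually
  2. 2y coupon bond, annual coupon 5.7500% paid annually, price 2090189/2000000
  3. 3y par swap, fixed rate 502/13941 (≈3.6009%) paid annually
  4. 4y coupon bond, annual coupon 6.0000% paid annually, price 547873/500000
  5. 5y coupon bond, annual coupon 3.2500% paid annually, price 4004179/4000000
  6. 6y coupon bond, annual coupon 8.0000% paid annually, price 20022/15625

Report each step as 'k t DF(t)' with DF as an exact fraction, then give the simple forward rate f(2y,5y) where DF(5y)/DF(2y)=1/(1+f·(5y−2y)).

1 1 9521/10000
2 2 1873/2000
3 3 2249/2500
4 4 8759/10000
5 5 4271/5000
6 6 4259/5000
f(2y,5y) = ((1873/2000)/(4271/5000) − 1)/(3) = 823/25626 ≈ 3.2116%

step 1 [1y] swap r/1=479/9521: DF=(1 − 479/9521·(0))/(1+479/9521) = 9521/10000 ≈ 0.952100
step 2 [2y] bond c/1=23/400: DF=(2090189/2000000 − 23/400·(0.952100))/(1+23/400) = 1873/2000 ≈ 0.936500
step 3 [3y] swap r/1=502/13941: DF=(1 − 502/13941·(0.952100+0.936500))/(1+502/13941) = 2249/2500 ≈ 0.899600
step 4 [4y] bond c/1=3/50: DF=(547873/500000 − 3/50·(0.952100+0.936500+0.899600))/(1+3/50) = 8759/10000 ≈ 0.875900
step 5 [5y] bond c/1=13/400: DF=(4004179/4000000 − 13/400·(0.952100+0.936500+0.899600+0.875900))/(1+13/400) = 4271/5000 ≈ 0.854200
step 6 [6y] bond c/1=2/25: DF=(20022/15625 − 2/25·(0.952100+0.936500+0.899600+0.875900+0.854200))/(1+2/25) = 4259/5000 ≈ 0.851800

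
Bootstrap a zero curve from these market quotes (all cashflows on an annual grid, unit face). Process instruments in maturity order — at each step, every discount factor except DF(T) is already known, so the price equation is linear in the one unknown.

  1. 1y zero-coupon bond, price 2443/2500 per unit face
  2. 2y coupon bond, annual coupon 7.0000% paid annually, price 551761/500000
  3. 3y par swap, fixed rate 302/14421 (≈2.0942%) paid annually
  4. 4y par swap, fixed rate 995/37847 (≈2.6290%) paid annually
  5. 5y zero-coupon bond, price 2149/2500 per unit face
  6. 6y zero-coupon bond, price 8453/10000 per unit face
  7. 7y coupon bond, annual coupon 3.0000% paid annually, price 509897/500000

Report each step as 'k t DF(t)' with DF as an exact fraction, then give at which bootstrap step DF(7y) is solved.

1 1 2443/2500
2 2 4837/5000
3 3 2349/2500
4 4 1801/2000
5 5 2149/2500
6 6 8453/10000
7 7 4151/5000
DF(7y) is solved at step 7

step 1 [1y] zero: DF = P = 2443/2500 ≈ 0.977200
step 2 [2y] bond c/1=7/100: DF=(551761/500000 − 7/100·(0.977200))/(1+7/100) = 4837/5000 ≈ 0.967400
step 3 [3y] swap r/1=302/14421: DF=(1 − 302/14421·(0.977200+0.967400))/(1+302/14421) = 2349/2500 ≈ 0.939600
step 4 [4y] swap r/1=995/37847: DF=(1 − 995/37847·(0.977200+0.967400+0.939600))/(1+995/37847) = 1801/2000 ≈ 0.900500
step 5 [5y] zero: DF = P = 2149/2500 ≈ 0.859600
step 6 [6y] zero: DF = P = 8453/10000 ≈ 0.845300
step 7 [7y] bond c/1=3/100: DF=(509897/500000 − 3/100·(0.977200+0.967400+0.939600+0.900500+0.859600+0.845300))/(1+3/100) = 4151/5000 ≈ 0.830200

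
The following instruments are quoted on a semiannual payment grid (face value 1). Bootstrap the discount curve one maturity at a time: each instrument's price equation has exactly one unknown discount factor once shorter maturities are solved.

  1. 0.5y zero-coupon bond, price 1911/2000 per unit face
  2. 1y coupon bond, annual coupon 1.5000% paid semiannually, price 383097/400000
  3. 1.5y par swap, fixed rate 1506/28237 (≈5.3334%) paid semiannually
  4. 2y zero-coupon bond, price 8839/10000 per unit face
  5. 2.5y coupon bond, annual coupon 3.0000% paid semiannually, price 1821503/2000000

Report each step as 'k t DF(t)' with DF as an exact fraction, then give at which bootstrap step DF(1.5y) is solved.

step 1 [0.5y] zero: DF = P = 1911/2000 ≈ 0.955500
step 2 [1y] bond c/2=3/400: DF=(383097/400000 − 3/400·(0.955500))/(1+3/400) = 1887/2000 ≈ 0.943500
step 3 [1.5y] swap r/2=753/28237: DF=(1 − 753/28237·(0.955500+0.943500))/(1+753/28237) = 9247/10000 ≈ 0.924700
step 4 [2y] zero: DF = P = 8839/10000 ≈ 0.883900
step 5 [2.5y] bond c/2=3/200: DF=(1821503/2000000 − 3/200·(0.955500+0.943500+0.924700+0.883900))/(1+3/200) = 337/400 ≈ 0.842500

1 1/2 1911/2000
2 1 1887/2000
3 3/2 9247/10000
4 2 8839/10000
5 5/2 337/400
DF(1.5y) is solved at step 3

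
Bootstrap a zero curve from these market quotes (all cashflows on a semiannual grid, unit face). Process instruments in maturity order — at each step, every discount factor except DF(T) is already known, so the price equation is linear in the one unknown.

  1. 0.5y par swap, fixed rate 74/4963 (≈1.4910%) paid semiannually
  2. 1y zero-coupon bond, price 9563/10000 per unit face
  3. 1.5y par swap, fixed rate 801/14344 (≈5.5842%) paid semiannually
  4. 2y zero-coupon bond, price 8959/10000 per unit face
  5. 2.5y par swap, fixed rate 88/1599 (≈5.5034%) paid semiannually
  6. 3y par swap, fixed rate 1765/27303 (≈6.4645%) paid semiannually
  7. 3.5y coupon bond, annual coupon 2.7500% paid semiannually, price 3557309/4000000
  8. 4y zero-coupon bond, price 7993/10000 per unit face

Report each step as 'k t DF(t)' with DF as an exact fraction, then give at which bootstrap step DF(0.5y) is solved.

1 1/2 4963/5000
2 1 9563/10000
3 3/2 9199/10000
4 2 8959/10000
5 5/2 2181/2500
6 3 1647/2000
7 7/2 502/625
8 4 7993/10000
DF(0.5y) is solved at step 1

step 1 [0.5y] swap r/2=37/4963: DF=(1 − 37/4963·(0))/(1+37/4963) = 4963/5000 ≈ 0.992600
step 2 [1y] zero: DF = P = 9563/10000 ≈ 0.956300
step 3 [1.5y] swap r/2=801/28688: DF=(1 − 801/28688·(0.992600+0.956300))/(1+801/28688) = 9199/10000 ≈ 0.919900
step 4 [2y] zero: DF = P = 8959/10000 ≈ 0.895900
step 5 [2.5y] swap r/2=44/1599: DF=(1 − 44/1599·(0.992600+0.956300+0.919900+0.895900))/(1+44/1599) = 2181/2500 ≈ 0.872400
step 6 [3y] swap r/2=1765/54606: DF=(1 − 1765/54606·(0.992600+0.956300+0.919900+0.895900+0.872400))/(1+1765/54606) = 1647/2000 ≈ 0.823500
step 7 [3.5y] bond c/2=11/800: DF=(3557309/4000000 − 11/800·(0.992600+0.956300+0.919900+0.895900+0.872400+0.823500))/(1+11/800) = 502/625 ≈ 0.803200
step 8 [4y] zero: DF = P = 7993/10000 ≈ 0.799300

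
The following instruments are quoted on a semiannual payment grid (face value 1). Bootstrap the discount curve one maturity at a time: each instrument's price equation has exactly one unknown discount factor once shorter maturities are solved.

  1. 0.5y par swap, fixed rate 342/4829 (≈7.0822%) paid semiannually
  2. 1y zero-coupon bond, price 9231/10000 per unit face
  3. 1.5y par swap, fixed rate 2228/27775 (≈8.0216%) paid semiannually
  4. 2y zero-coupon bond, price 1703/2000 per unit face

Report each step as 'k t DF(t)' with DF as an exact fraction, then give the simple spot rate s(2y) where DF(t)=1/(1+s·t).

step 1 [0.5y] swap r/2=171/4829: DF=(1 − 171/4829·(0))/(1+171/4829) = 4829/5000 ≈ 0.965800
step 2 [1y] zero: DF = P = 9231/10000 ≈ 0.923100
step 3 [1.5y] swap r/2=1114/27775: DF=(1 − 1114/27775·(0.965800+0.923100))/(1+1114/27775) = 4443/5000 ≈ 0.888600
step 4 [2y] zero: DF = P = 1703/2000 ≈ 0.851500

1 1/2 4829/5000
2 1 9231/10000
3 3/2 4443/5000
4 2 1703/2000
s(2y) = (1/(1703/2000) − 1)/(2) = 297/3406 ≈ 8.7199%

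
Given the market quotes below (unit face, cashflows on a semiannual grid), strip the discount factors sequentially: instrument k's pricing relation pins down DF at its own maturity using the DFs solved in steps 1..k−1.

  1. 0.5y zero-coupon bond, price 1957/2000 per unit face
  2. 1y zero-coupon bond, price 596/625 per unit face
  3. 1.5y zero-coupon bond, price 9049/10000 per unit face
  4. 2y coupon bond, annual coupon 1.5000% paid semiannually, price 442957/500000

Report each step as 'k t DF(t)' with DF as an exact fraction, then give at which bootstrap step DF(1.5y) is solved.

step 1 [0.5y] zero: DF = P = 1957/2000 ≈ 0.978500
step 2 [1y] zero: DF = P = 596/625 ≈ 0.953600
step 3 [1.5y] zero: DF = P = 9049/10000 ≈ 0.904900
step 4 [2y] bond c/2=3/400: DF=(442957/500000 − 3/400·(0.978500+0.953600+0.904900))/(1+3/400) = 4291/5000 ≈ 0.858200

1 1/2 1957/2000
2 1 596/625
3 3/2 9049/10000
4 2 4291/5000
DF(1.5y) is solved at step 3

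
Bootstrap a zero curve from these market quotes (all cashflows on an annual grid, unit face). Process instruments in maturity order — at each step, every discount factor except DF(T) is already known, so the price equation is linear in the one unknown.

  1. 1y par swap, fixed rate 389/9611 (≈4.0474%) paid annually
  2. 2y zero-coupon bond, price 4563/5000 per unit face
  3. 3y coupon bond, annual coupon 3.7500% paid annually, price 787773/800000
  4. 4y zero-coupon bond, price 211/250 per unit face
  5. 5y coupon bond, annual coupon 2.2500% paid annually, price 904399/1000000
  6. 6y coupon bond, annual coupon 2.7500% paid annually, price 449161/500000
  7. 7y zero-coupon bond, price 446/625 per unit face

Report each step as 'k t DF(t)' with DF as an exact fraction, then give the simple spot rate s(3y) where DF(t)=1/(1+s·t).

1 1 9611/10000
2 2 4563/5000
3 3 4407/5000
4 4 211/250
5 5 8053/10000
6 6 1891/2500
7 7 446/625
s(3y) = (1/(4407/5000) − 1)/(3) = 593/13221 ≈ 4.4853%

step 1 [1y] swap r/1=389/9611: DF=(1 − 389/9611·(0))/(1+389/9611) = 9611/10000 ≈ 0.961100
step 2 [2y] zero: DF = P = 4563/5000 ≈ 0.912600
step 3 [3y] bond c/1=3/80: DF=(787773/800000 − 3/80·(0.961100+0.912600))/(1+3/80) = 4407/5000 ≈ 0.881400
step 4 [4y] zero: DF = P = 211/250 ≈ 0.844000
step 5 [5y] bond c/1=9/400: DF=(904399/1000000 − 9/400·(0.961100+0.912600+0.881400+0.844000))/(1+9/400) = 8053/10000 ≈ 0.805300
step 6 [6y] bond c/1=11/400: DF=(449161/500000 − 11/400·(0.961100+0.912600+0.881400+0.844000+0.805300))/(1+11/400) = 1891/2500 ≈ 0.756400
step 7 [7y] zero: DF = P = 446/625 ≈ 0.713600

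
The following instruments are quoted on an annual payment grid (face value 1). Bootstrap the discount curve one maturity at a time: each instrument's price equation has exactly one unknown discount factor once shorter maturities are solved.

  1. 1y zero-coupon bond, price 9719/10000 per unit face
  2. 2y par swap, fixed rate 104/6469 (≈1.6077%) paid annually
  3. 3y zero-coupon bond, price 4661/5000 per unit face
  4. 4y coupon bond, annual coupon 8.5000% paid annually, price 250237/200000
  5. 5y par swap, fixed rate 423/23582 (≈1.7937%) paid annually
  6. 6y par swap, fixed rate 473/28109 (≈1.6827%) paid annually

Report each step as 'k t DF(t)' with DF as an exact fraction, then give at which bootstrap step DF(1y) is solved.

step 1 [1y] zero: DF = P = 9719/10000 ≈ 0.971900
step 2 [2y] swap r/1=104/6469: DF=(1 − 104/6469·(0.971900))/(1+104/6469) = 1211/1250 ≈ 0.968800
step 3 [3y] zero: DF = P = 4661/5000 ≈ 0.932200
step 4 [4y] bond c/1=17/200: DF=(250237/200000 − 17/200·(0.971900+0.968800+0.932200))/(1+17/200) = 9281/10000 ≈ 0.928100
step 5 [5y] swap r/1=423/23582: DF=(1 − 423/23582·(0.971900+0.968800+0.932200+0.928100))/(1+423/23582) = 4577/5000 ≈ 0.915400
step 6 [6y] swap r/1=473/28109: DF=(1 − 473/28109·(0.971900+0.968800+0.932200+0.928100+0.915400))/(1+473/28109) = 4527/5000 ≈ 0.905400

1 1 9719/10000
2 2 1211/1250
3 3 4661/5000
4 4 9281/10000
5 5 4577/5000
6 6 4527/5000
DF(1y) is solved at step 1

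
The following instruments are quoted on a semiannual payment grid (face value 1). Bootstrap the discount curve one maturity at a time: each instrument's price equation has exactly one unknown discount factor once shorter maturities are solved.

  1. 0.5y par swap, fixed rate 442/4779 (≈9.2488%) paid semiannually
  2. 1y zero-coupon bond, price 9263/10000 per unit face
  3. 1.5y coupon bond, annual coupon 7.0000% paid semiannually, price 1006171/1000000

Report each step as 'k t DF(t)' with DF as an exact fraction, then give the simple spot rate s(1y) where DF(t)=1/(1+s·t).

step 1 [0.5y] swap r/2=221/4779: DF=(1 − 221/4779·(0))/(1+221/4779) = 4779/5000 ≈ 0.955800
step 2 [1y] zero: DF = P = 9263/10000 ≈ 0.926300
step 3 [1.5y] bond c/2=7/200: DF=(1006171/1000000 − 7/200·(0.955800+0.926300))/(1+7/200) = 1817/2000 ≈ 0.908500

1 1/2 4779/5000
2 1 9263/10000
3 3/2 1817/2000
s(1y) = (1/(9263/10000) − 1)/(1) = 737/9263 ≈ 7.9564%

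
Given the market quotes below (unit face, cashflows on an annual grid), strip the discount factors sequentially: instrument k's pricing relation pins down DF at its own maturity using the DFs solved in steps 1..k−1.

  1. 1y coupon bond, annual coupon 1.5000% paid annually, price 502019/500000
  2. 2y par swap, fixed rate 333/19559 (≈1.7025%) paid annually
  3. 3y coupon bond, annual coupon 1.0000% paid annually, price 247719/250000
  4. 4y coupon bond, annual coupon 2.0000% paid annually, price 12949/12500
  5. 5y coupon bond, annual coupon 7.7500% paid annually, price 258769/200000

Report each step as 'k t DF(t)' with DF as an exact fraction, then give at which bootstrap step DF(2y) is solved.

step 1 [1y] bond c/1=3/200: DF=(502019/500000 − 3/200·(0))/(1+3/200) = 2473/2500 ≈ 0.989200
step 2 [2y] swap r/1=333/19559: DF=(1 − 333/19559·(0.989200))/(1+333/19559) = 9667/10000 ≈ 0.966700
step 3 [3y] bond c/1=1/100: DF=(247719/250000 − 1/100·(0.989200+0.966700))/(1+1/100) = 9617/10000 ≈ 0.961700
step 4 [4y] bond c/1=1/50: DF=(12949/12500 − 1/50·(0.989200+0.966700+0.961700))/(1+1/50) = 599/625 ≈ 0.958400
step 5 [5y] bond c/1=31/400: DF=(258769/200000 − 31/400·(0.989200+0.966700+0.961700+0.958400))/(1+31/400) = 461/500 ≈ 0.922000

1 1 2473/2500
2 2 9667/10000
3 3 9617/10000
4 4 599/625
5 5 461/500
DF(2y) is solved at step 2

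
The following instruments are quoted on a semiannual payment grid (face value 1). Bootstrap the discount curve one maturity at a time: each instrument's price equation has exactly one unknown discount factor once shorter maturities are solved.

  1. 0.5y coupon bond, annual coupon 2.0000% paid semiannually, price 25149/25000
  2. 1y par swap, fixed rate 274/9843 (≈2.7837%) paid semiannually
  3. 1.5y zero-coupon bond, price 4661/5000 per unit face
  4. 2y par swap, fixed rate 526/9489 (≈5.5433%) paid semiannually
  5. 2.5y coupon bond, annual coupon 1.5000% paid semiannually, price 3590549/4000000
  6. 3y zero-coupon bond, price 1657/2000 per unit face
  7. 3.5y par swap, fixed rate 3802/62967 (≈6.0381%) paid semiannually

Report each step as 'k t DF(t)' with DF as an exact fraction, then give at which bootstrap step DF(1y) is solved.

step 1 [0.5y] bond c/2=1/100: DF=(25149/25000 − 1/100·(0))/(1+1/100) = 249/250 ≈ 0.996000
step 2 [1y] swap r/2=137/9843: DF=(1 − 137/9843·(0.996000))/(1+137/9843) = 4863/5000 ≈ 0.972600
step 3 [1.5y] zero: DF = P = 4661/5000 ≈ 0.932200
step 4 [2y] swap r/2=263/9489: DF=(1 − 263/9489·(0.996000+0.972600+0.932200))/(1+263/9489) = 2237/2500 ≈ 0.894800
step 5 [2.5y] bond c/2=3/400: DF=(3590549/4000000 − 3/400·(0.996000+0.972600+0.932200+0.894800))/(1+3/400) = 8627/10000 ≈ 0.862700
step 6 [3y] zero: DF = P = 1657/2000 ≈ 0.828500
step 7 [3.5y] swap r/2=1901/62967: DF=(1 − 1901/62967·(0.996000+0.972600+0.932200+0.894800+0.862700+0.828500))/(1+1901/62967) = 8099/10000 ≈ 0.809900

1 1/2 249/250
2 1 4863/5000
3 3/2 4661/5000
4 2 2237/2500
5 5/2 8627/10000
6 3 1657/2000
7 7/2 8099/10000
DF(1y) is solved at step 2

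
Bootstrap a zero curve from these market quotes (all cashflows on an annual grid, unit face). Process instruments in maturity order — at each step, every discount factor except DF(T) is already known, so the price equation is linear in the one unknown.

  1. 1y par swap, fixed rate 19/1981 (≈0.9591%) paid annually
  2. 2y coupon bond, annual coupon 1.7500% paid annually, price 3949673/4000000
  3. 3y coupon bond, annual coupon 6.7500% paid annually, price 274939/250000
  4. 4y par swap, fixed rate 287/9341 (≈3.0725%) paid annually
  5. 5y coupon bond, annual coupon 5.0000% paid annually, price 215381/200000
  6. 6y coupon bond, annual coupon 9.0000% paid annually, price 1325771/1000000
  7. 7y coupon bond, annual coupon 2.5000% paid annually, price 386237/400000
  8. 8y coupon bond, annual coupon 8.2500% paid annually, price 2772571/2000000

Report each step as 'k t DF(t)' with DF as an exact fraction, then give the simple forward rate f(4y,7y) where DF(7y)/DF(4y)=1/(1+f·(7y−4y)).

1 1 1981/2000
2 2 4767/5000
3 3 9073/10000
4 4 2213/2500
5 5 8477/10000
6 6 4189/5000
7 7 4049/5000
8 8 8057/10000
f(4y,7y) = ((2213/2500)/(4049/5000) − 1)/(3) = 377/12147 ≈ 3.1036%

step 1 [1y] swap r/1=19/1981: DF=(1 − 19/1981·(0))/(1+19/1981) = 1981/2000 ≈ 0.990500
step 2 [2y] bond c/1=7/400: DF=(3949673/4000000 − 7/400·(0.990500))/(1+7/400) = 4767/5000 ≈ 0.953400
step 3 [3y] bond c/1=27/400: DF=(274939/250000 − 27/400·(0.990500+0.953400))/(1+27/400) = 9073/10000 ≈ 0.907300
step 4 [4y] swap r/1=287/9341: DF=(1 − 287/9341·(0.990500+0.953400+0.907300))/(1+287/9341) = 2213/2500 ≈ 0.885200
step 5 [5y] bond c/1=1/20: DF=(215381/200000 − 1/20·(0.990500+0.953400+0.907300+0.885200))/(1+1/20) = 8477/10000 ≈ 0.847700
step 6 [6y] bond c/1=9/100: DF=(1325771/1000000 − 9/100·(0.990500+0.953400+0.907300+0.885200+0.847700))/(1+9/100) = 4189/5000 ≈ 0.837800
step 7 [7y] bond c/1=1/40: DF=(386237/400000 − 1/40·(0.990500+0.953400+0.907300+0.885200+0.847700+0.837800))/(1+1/40) = 4049/5000 ≈ 0.809800
step 8 [8y] bond c/1=33/400: DF=(2772571/2000000 − 33/400·(0.990500+0.953400+0.907300+0.885200+0.847700+0.837800+0.809800))/(1+33/400) = 8057/10000 ≈ 0.805700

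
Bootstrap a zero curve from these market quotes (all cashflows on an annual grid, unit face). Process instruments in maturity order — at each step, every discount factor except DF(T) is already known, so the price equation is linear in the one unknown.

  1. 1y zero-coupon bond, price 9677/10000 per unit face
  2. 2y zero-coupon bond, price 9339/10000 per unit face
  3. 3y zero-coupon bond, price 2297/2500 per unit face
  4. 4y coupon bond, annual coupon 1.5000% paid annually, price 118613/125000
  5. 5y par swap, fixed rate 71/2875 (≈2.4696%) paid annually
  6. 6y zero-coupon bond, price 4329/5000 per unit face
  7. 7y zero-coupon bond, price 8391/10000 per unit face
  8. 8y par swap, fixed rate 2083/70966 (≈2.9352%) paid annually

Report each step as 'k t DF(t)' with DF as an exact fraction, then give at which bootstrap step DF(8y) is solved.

1 1 9677/10000
2 2 9339/10000
3 3 2297/2500
4 4 2233/2500
5 5 554/625
6 6 4329/5000
7 7 8391/10000
8 8 7917/10000
DF(8y) is solved at step 8

step 1 [1y] zero: DF = P = 9677/10000 ≈ 0.967700
step 2 [2y] zero: DF = P = 9339/10000 ≈ 0.933900
step 3 [3y] zero: DF = P = 2297/2500 ≈ 0.918800
step 4 [4y] bond c/1=3/200: DF=(118613/125000 − 3/200·(0.967700+0.933900+0.918800))/(1+3/200) = 2233/2500 ≈ 0.893200
step 5 [5y] swap r/1=71/2875: DF=(1 − 71/2875·(0.967700+0.933900+0.918800+0.893200))/(1+71/2875) = 554/625 ≈ 0.886400
step 6 [6y] zero: DF = P = 4329/5000 ≈ 0.865800
step 7 [7y] zero: DF = P = 8391/10000 ≈ 0.839100
step 8 [8y] swap r/1=2083/70966: DF=(1 − 2083/70966·(0.967700+0.933900+0.918800+0.893200+0.886400+0.865800+0.839100))/(1+2083/70966) = 7917/10000 ≈ 0.791700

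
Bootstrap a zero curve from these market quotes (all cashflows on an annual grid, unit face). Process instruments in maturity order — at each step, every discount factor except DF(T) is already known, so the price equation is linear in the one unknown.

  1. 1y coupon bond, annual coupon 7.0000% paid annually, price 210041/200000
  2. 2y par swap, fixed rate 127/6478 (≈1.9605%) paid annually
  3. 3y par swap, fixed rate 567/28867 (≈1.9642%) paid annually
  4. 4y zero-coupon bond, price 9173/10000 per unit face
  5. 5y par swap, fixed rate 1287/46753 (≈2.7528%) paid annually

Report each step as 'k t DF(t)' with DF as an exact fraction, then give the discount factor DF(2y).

1 1 1963/2000
2 2 9619/10000
3 3 9433/10000
4 4 9173/10000
5 5 8713/10000
DF(2y) = 9619/10000 ≈ 0.961900

step 1 [1y] bond c/1=7/100: DF=(210041/200000 − 7/100·(0))/(1+7/100) = 1963/2000 ≈ 0.981500
step 2 [2y] swap r/1=127/6478: DF=(1 − 127/6478·(0.981500))/(1+127/6478) = 9619/10000 ≈ 0.961900
step 3 [3y] swap r/1=567/28867: DF=(1 − 567/28867·(0.981500+0.961900))/(1+567/28867) = 9433/10000 ≈ 0.943300
step 4 [4y] zero: DF = P = 9173/10000 ≈ 0.917300
step 5 [5y] swap r/1=1287/46753: DF=(1 − 1287/46753·(0.981500+0.961900+0.943300+0.917300))/(1+1287/46753) = 8713/10000 ≈ 0.871300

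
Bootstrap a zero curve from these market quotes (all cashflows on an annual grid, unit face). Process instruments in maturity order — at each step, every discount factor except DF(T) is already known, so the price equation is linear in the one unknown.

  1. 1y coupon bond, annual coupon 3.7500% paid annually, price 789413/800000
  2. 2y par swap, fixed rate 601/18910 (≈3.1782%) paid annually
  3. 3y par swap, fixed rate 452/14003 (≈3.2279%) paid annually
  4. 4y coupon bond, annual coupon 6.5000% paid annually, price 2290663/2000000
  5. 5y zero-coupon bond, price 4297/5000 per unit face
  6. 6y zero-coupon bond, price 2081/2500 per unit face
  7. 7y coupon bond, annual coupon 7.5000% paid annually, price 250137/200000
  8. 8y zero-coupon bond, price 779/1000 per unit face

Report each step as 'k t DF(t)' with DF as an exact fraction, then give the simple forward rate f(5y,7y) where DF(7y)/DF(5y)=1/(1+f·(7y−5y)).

1 1 9511/10000
2 2 9399/10000
3 3 1137/1250
4 4 1809/2000
5 5 4297/5000
6 6 2081/2500
7 7 7869/10000
8 8 779/1000
f(5y,7y) = ((4297/5000)/(7869/10000) − 1)/(2) = 725/15738 ≈ 4.6067%

step 1 [1y] bond c/1=3/80: DF=(789413/800000 − 3/80·(0))/(1+3/80) = 9511/10000 ≈ 0.951100
step 2 [2y] swap r/1=601/18910: DF=(1 − 601/18910·(0.951100))/(1+601/18910) = 9399/10000 ≈ 0.939900
step 3 [3y] swap r/1=452/14003: DF=(1 − 452/14003·(0.951100+0.939900))/(1+452/14003) = 1137/1250 ≈ 0.909600
step 4 [4y] bond c/1=13/200: DF=(2290663/2000000 − 13/200·(0.951100+0.939900+0.909600))/(1+13/200) = 1809/2000 ≈ 0.904500
step 5 [5y] zero: DF = P = 4297/5000 ≈ 0.859400
step 6 [6y] zero: DF = P = 2081/2500 ≈ 0.832400
step 7 [7y] bond c/1=3/40: DF=(250137/200000 − 3/40·(0.951100+0.939900+0.909600+0.904500+0.859400+0.832400))/(1+3/40) = 7869/10000 ≈ 0.786900
step 8 [8y] zero: DF = P = 779/1000 ≈ 0.779000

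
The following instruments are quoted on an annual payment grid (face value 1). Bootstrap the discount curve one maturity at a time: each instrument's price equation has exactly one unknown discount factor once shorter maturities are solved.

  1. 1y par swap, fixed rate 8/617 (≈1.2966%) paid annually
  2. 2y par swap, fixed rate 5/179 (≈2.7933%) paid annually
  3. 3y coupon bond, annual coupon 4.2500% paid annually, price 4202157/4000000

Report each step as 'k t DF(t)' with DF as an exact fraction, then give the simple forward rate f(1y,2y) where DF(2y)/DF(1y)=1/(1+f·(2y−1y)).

1 1 617/625
2 2 473/500
3 3 9289/10000
f(1y,2y) = ((617/625)/(473/500) − 1)/(1) = 103/2365 ≈ 4.3552%

step 1 [1y] swap r/1=8/617: DF=(1 − 8/617·(0))/(1+8/617) = 617/625 ≈ 0.987200
step 2 [2y] swap r/1=5/179: DF=(1 − 5/179·(0.987200))/(1+5/179) = 473/500 ≈ 0.946000
step 3 [3y] bond c/1=17/400: DF=(4202157/4000000 − 17/400·(0.987200+0.946000))/(1+17/400) = 9289/10000 ≈ 0.928900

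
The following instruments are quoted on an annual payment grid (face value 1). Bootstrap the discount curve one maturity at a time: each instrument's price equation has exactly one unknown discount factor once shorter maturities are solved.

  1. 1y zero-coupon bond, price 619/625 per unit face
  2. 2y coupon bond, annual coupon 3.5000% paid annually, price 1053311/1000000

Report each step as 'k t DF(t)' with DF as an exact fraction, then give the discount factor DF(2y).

1 1 619/625
2 2 4921/5000
DF(2y) = 4921/5000 ≈ 0.984200

step 1 [1y] zero: DF = P = 619/625 ≈ 0.990400
step 2 [2y] bond c/1=7/200: DF=(1053311/1000000 − 7/200·(0.990400))/(1+7/200) = 4921/5000 ≈ 0.984200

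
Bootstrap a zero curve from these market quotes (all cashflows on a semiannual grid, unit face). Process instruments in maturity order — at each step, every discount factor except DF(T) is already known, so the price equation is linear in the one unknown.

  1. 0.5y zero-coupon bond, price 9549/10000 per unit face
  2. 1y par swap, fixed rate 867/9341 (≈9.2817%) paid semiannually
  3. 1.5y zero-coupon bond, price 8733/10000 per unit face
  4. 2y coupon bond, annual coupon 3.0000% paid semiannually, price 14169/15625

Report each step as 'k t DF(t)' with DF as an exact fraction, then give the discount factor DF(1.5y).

step 1 [0.5y] zero: DF = P = 9549/10000 ≈ 0.954900
step 2 [1y] swap r/2=867/18682: DF=(1 − 867/18682·(0.954900))/(1+867/18682) = 9133/10000 ≈ 0.913300
step 3 [1.5y] zero: DF = P = 8733/10000 ≈ 0.873300
step 4 [2y] bond c/2=3/200: DF=(14169/15625 − 3/200·(0.954900+0.913300+0.873300))/(1+3/200) = 8529/10000 ≈ 0.852900

1 1/2 9549/10000
2 1 9133/10000
3 3/2 8733/10000
4 2 8529/10000
DF(1.5y) = 8733/10000 ≈ 0.873300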